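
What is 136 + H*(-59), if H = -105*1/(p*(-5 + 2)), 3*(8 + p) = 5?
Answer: 8779/19 ≈ 462.05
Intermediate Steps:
p = -19/3 (p = -8 + (⅓)*5 = -8 + 5/3 = -19/3 ≈ -6.3333)
H = -105/19 (H = -105*(-3/(19*(-5 + 2))) = -105/((-19/3*(-3))) = -105/19 ≈ -5.5263)
136 + H*(-59) = 136 - 105/19*(-59) = 136 + 6195/19 = 8779/19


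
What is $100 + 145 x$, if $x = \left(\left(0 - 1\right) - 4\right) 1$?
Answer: $-625$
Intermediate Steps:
$x = -5$ ($x = \left(-1 - 4\right) 1 = \left(-5\right) 1 = -5$)
$100 + 145 x = 100 + 145 \left(-5\right) = 100 - 725 = -625$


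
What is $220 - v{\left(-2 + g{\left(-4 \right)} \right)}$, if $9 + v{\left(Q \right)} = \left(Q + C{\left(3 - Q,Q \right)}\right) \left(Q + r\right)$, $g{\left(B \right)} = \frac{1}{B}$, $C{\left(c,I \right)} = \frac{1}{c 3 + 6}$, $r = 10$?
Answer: $\frac{342545}{1392} \approx 246.08$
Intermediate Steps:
$C{\left(c,I \right)} = \frac{1}{6 + 3 c}$ ($C{\left(c,I \right)} = \frac{1}{3 c + 6} = \frac{1}{6 + 3 c}$)
$v{\left(Q \right)} = -9 + \left(10 + Q\right) \left(Q + \frac{1}{3 \left(5 - Q\right)}\right)$ ($v{\left(Q \right)} = -9 + \left(Q + \frac{1}{3 \left(2 - \left(-3 + Q\right)\right)}\right) \left(Q + 10\right) = -9 + \left(Q + \frac{1}{3 \left(5 - Q\right)}\right) \left(10 + Q\right) = -9 + \left(10 + Q\right) \left(Q + \frac{1}{3 \left(5 - Q\right)}\right)$)
$220 - v{\left(-2 + g{\left(-4 \right)} \right)} = 220 - \frac{125 - 178 \left(-2 + \frac{1}{-4}\right) + 3 \left(-2 + \frac{1}{-4}\right)^{3} + 15 \left(-2 + \frac{1}{-4}\right)^{2}}{3 \left(-5 - \left(2 - \frac{1}{-4}\right)\right)} = 220 - \frac{125 - 178 \left(-2 - \frac{1}{4}\right) + 3 \left(-2 - \frac{1}{4}\right)^{3} + 15 \left(-2 - \frac{1}{4}\right)^{2}}{3 \left(-5 - \frac{9}{4}\right)} = 220 - \frac{125 - - \frac{801}{2} + 3 \left(- \frac{9}{4}\right)^{3} + 15 \left(- \frac{9}{4}\right)^{2}}{3 \left(-5 - \frac{9}{4}\right)} = 220 - \frac{125 + \frac{801}{2} + 3 \left(- \frac{729}{64}\right) + 15 \cdot \frac{81}{16}}{3 \left(- \frac{29}{4}\right)} = 220 - \frac{1}{3} \left(- \frac{4}{29}\right) \left(125 + \frac{801}{2} - \frac{2187}{64} + \frac{1215}{16}\right) = 220 - \frac{1}{3} \left(- \frac{4}{29}\right) \frac{36305}{64} = 220 - - \frac{36305}{1392} = 220 + \frac{36305}{1392} = \frac{342545}{1392}$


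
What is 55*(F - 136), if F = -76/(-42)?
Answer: -154990/21 ≈ -7380.5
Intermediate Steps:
F = 38/21 (F = -76*(-1/42) = 38/21 ≈ 1.8095)
55*(F - 136) = 55*(38/21 - 136) = 55*(-2818/21) = -154990/21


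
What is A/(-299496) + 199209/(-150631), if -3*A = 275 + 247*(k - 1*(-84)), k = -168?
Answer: -182070764455/135340145928 ≈ -1.3453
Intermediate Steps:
A = 20473/3 (A = -(275 + 247*(-168 - 1*(-84)))/3 = -(275 + 247*(-168 + 84))/3 = -(275 + 247*(-84))/3 = -(275 - 20748)/3 = -⅓*(-20473) = 20473/3 ≈ 6824.3)
A/(-299496) + 199209/(-150631) = (20473/3)/(-299496) + 199209/(-150631) = (20473/3)*(-1/299496) + 199209*(-1/150631) = -20473/898488 - 199209/150631 = -182070764455/135340145928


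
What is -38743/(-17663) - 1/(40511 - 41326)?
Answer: 1858424/846785 ≈ 2.1947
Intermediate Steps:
-38743/(-17663) - 1/(40511 - 41326) = -38743*(-1/17663) - 1/(-815) = 2279/1039 - 1*(-1/815) = 2279/1039 + 1/815 = 1858424/846785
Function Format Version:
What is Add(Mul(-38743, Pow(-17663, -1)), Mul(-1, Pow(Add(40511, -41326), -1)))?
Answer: Rational(1858424, 846785) ≈ 2.1947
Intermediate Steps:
Add(Mul(-38743, Pow(-17663, -1)), Mul(-1, Pow(Add(40511, -41326), -1))) = Add(Mul(-38743, Rational(-1, 17663)), Mul(-1, Pow(-815, -1))) = Add(Rational(2279, 1039), Mul(-1, Rational(-1, 815))) = Add(Rational(2279, 1039), Rational(1, 815)) = Rational(1858424, 846785)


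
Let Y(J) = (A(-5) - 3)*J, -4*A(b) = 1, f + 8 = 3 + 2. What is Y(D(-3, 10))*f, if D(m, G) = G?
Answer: 195/2 ≈ 97.500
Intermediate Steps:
f = -3 (f = -8 + (3 + 2) = -8 + 5 = -3)
A(b) = -¼ (A(b) = -¼*1 = -¼)
Y(J) = -13*J/4 (Y(J) = (-¼ - 3)*J = -13*J/4)
Y(D(-3, 10))*f = -13/4*10*(-3) = -65/2*(-3) = 195/2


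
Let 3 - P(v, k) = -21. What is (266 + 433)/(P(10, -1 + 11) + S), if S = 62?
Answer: 699/86 ≈ 8.1279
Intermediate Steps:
P(v, k) = 24 (P(v, k) = 3 - 1*(-21) = 3 + 21 = 24)
(266 + 433)/(P(10, -1 + 11) + S) = (266 + 433)/(24 + 62) = 699/86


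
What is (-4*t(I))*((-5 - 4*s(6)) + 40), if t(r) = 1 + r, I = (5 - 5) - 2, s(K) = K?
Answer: 44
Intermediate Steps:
I = -2 (I = 0 - 2 = -2)
(-4*t(I))*((-5 - 4*s(6)) + 40) = (-4*(1 - 2))*((-5 - 4*6) + 40) = (-4*(-1))*((-5 - 24) + 40) = 4*(-29 + 40) = 4*11 = 44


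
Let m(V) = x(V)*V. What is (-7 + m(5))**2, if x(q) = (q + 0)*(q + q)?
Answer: 59049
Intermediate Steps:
x(q) = 2*q**2 (x(q) = q*(2*q) = 2*q**2)
m(V) = 2*V**3 (m(V) = (2*V**2)*V = 2*V**3)
(-7 + m(5))**2 = (-7 + 2*5**3)**2 = (-7 + 2*125)**2 = (-7 + 250)**2 = 243**2 = 59049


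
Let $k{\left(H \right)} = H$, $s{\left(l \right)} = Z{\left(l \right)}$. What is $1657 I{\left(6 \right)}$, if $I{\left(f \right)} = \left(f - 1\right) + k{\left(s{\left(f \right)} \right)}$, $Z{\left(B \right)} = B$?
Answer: $18227$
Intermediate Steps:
$s{\left(l \right)} = l$
$I{\left(f \right)} = -1 + 2 f$ ($I{\left(f \right)} = \left(f - 1\right) + f = \left(-1 + f\right) + f = -1 + 2 f$)
$1657 I{\left(6 \right)} = 1657 \left(-1 + 2 \cdot 6\right) = 1657 \left(-1 + 12\right) = 1657 \cdot 11 = 18227$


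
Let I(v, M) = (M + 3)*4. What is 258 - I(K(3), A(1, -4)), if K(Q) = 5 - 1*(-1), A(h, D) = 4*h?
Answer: 230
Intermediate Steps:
K(Q) = 6 (K(Q) = 5 + 1 = 6)
I(v, M) = 12 + 4*M (I(v, M) = (3 + M)*4 = 12 + 4*M)
258 - I(K(3), A(1, -4)) = 258 - (12 + 4*(4*1)) = 258 - (12 + 4*4) = 258 - (12 + 16) = 258 - 1*28 = 258 - 28 = 230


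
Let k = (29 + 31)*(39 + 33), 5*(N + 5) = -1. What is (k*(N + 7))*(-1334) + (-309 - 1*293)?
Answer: -10373786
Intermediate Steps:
N = -26/5 (N = -5 + (⅕)*(-1) = -5 - ⅕ = -26/5 ≈ -5.2000)
k = 4320 (k = 60*72 = 4320)
(k*(N + 7))*(-1334) + (-309 - 1*293) = (4320*(-26/5 + 7))*(-1334) + (-309 - 1*293) = (4320*(9/5))*(-1334) + (-309 - 293) = 7776*(-1334) - 602 = -10373184 - 602 = -10373786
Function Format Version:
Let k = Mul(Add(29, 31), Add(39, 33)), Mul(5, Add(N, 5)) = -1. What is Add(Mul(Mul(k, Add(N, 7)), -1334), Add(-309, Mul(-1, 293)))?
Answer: -10373786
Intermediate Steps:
N = Rational(-26, 5) (N = Add(-5, Mul(Rational(1, 5), -1)) = Add(-5, Rational(-1, 5)) = Rational(-26, 5) ≈ -5.2000)
k = 4320 (k = Mul(60, 72) = 4320)
Add(Mul(Mul(k, Add(N, 7)), -1334), Add(-309, Mul(-1, 293))) = Add(Mul(Mul(4320, Add(Rational(-26, 5), 7)), -1334), Add(-309, Mul(-1, 293))) = Add(Mul(Mul(4320, Rational(9, 5)), -1334), Add(-309, -293)) = Add(Mul(7776, -1334), -602) = Add(-10373184, -602) = -10373786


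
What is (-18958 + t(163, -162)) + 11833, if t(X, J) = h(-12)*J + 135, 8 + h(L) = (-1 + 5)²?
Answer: -8286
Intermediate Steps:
h(L) = 8 (h(L) = -8 + (-1 + 5)² = -8 + 4² = -8 + 16 = 8)
t(X, J) = 135 + 8*J (t(X, J) = 8*J + 135 = 135 + 8*J)
(-18958 + t(163, -162)) + 11833 = (-18958 + (135 + 8*(-162))) + 11833 = (-18958 + (135 - 1296)) + 11833 = (-18958 - 1161) + 11833 = -20119 + 11833 = -8286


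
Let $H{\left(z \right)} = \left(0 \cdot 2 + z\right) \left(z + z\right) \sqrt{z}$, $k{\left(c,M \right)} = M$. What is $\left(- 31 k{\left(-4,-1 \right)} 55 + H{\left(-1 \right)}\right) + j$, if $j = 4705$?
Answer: $6410 + 2 i \approx 6410.0 + 2.0 i$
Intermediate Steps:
$H{\left(z \right)} = 2 z^{\frac{5}{2}}$ ($H{\left(z \right)} = \left(0 + z\right) 2 z \sqrt{z} = z 2 z \sqrt{z} = 2 z^{2} \sqrt{z} = 2 z^{\frac{5}{2}}$)
$\left(- 31 k{\left(-4,-1 \right)} 55 + H{\left(-1 \right)}\right) + j = \left(\left(-31\right) \left(-1\right) 55 + 2 \left(-1\right)^{\frac{5}{2}}\right) + 4705 = \left(31 \cdot 55 + 2 i\right) + 4705 = \left(1705 + 2 i\right) + 4705 = 6410 + 2 i$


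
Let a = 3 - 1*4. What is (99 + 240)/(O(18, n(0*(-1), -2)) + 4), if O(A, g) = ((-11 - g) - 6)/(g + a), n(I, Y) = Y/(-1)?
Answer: -113/5 ≈ -22.600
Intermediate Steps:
a = -1 (a = 3 - 4 = -1)
n(I, Y) = -Y (n(I, Y) = Y*(-1) = -Y)
O(A, g) = (-17 - g)/(-1 + g) (O(A, g) = ((-11 - g) - 6)/(g - 1) = (-17 - g)/(-1 + g))
(99 + 240)/(O(18, n(0*(-1), -2)) + 4) = (99 + 240)/((-17 - (-1)*(-2))/(-1 - 1*(-2)) + 4) = 339/((-17 - 1*2)/(-1 + 2) + 4) = 339/((-17 - 2)/1 + 4) = 339/(1*(-19) + 4) = 339/(-19 + 4) = 339/(-15) = 339*(-1/15) = -113/5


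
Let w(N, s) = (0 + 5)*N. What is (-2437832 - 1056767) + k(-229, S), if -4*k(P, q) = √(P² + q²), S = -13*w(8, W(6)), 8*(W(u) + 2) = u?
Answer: -3494599 - √322841/4 ≈ -3.4947e+6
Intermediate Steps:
W(u) = -2 + u/8
w(N, s) = 5*N
S = -520 (S = -65*8 = -13*40 = -520)
k(P, q) = -√(P² + q²)/4
(-2437832 - 1056767) + k(-229, S) = (-2437832 - 1056767) - √((-229)² + (-520)²)/4 = -3494599 - √(52441 + 270400)/4 = -3494599 - √322841/4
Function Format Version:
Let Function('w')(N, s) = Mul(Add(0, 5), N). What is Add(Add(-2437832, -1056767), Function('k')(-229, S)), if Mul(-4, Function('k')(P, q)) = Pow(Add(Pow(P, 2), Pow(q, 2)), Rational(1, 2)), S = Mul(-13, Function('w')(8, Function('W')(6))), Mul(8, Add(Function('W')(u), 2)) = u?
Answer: Add(-3494599, Mul(Rational(-1, 4), Pow(322841, Rational(1, 2)))) ≈ -3.4947e+6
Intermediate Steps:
Function('W')(u) = Add(-2, Mul(Rational(1, 8), u))
Function('w')(N, s) = Mul(5, N)
S = -520 (S = Mul(-13, Mul(5, 8)) = Mul(-13, 40) = -520)
Function('k')(P, q) = Mul(Rational(-1, 4), Pow(Add(Pow(P, 2), Pow(q, 2)), Rational(1, 2)))
Add(Add(-2437832, -1056767), Function('k')(-229, S)) = Add(Add(-2437832, -1056767), Mul(Rational(-1, 4), Pow(Add(Pow(-229, 2), Pow(-520, 2)), Rational(1, 2)))) = Add(-3494599, Mul(Rational(-1, 4), Pow(Add(52441, 270400), Rational(1, 2)))) = Add(-3494599, Mul(Rational(-1, 4), Pow(322841, Rational(1, 2))))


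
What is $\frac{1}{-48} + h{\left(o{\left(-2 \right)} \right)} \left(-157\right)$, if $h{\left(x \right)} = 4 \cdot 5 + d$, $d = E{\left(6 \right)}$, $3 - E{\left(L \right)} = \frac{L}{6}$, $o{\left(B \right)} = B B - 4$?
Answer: $- \frac{165793}{48} \approx -3454.0$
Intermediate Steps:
$o{\left(B \right)} = -4 + B^{2}$ ($o{\left(B \right)} = B^{2} - 4 = -4 + B^{2}$)
$E{\left(L \right)} = 3 - \frac{L}{6}$
$d = 2$ ($d = 3 - 1 = 2$)
$h{\left(x \right)} = 22$ ($h{\left(x \right)} = 4 \cdot 5 + 2 = 20 + 2 = 22$)
$\frac{1}{-48} + h{\left(o{\left(-2 \right)} \right)} \left(-157\right) = \frac{1}{-48} + 22 \left(-157\right) = - \frac{1}{48} - 3454 = - \frac{165793}{48}$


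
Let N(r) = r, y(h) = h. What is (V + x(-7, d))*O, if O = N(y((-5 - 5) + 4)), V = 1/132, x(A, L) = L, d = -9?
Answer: 1187/22 ≈ 53.955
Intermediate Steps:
V = 1/132 ≈ 0.0075758
O = -6 (O = (-5 - 5) + 4 = -10 + 4 = -6)
(V + x(-7, d))*O = (1/132 - 9)*(-6) = -1187/132*(-6) = 1187/22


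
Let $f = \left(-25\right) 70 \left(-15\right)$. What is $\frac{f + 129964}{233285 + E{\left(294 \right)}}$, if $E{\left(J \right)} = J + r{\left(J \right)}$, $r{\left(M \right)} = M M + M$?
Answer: $\frac{4222}{8657} \approx 0.4877$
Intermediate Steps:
$r{\left(M \right)} = M + M^{2}$ ($r{\left(M \right)} = M^{2} + M = M + M^{2}$)
$E{\left(J \right)} = J + J \left(1 + J\right)$
$f = 26250$ ($f = \left(-1750\right) \left(-15\right) = 26250$)
$\frac{f + 129964}{233285 + E{\left(294 \right)}} = \frac{26250 + 129964}{233285 + 294 \left(2 + 294\right)} = \frac{156214}{233285 + 294 \cdot 296} = \frac{156214}{233285 + 87024} = \frac{156214}{320309} = 156214 \cdot \frac{1}{320309} = \frac{4222}{8657}$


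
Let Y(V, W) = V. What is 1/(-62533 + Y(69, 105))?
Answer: -1/62464 ≈ -1.6009e-5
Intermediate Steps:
1/(-62533 + Y(69, 105)) = 1/(-62533 + 69) = 1/(-62464) = -1/62464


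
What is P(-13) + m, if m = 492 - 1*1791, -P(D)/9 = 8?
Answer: -1371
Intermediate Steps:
P(D) = -72 (P(D) = -9*8 = -72)
m = -1299 (m = 492 - 1791 = -1299)
P(-13) + m = -72 - 1299 = -1371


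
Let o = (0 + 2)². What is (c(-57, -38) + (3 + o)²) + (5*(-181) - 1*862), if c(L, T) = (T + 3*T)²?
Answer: 21386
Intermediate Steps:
o = 4 (o = 2² = 4)
c(L, T) = 16*T² (c(L, T) = (4*T)² = 16*T²)
(c(-57, -38) + (3 + o)²) + (5*(-181) - 1*862) = (16*(-38)² + (3 + 4)²) + (5*(-181) - 1*862) = (16*1444 + 7²) + (-905 - 862) = (23104 + 49) - 1767 = 23153 - 1767 = 21386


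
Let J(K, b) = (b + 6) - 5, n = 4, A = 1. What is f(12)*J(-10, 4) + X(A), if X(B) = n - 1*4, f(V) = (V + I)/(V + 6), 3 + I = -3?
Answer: 5/3 ≈ 1.6667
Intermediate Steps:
I = -6 (I = -3 - 3 = -6)
J(K, b) = 1 + b (J(K, b) = (6 + b) - 5 = 1 + b)
f(V) = (-6 + V)/(6 + V) (f(V) = (V - 6)/(V + 6) = (-6 + V)/(6 + V))
X(B) = 0 (X(B) = 4 - 1*4 = 4 - 4 = 0)
f(12)*J(-10, 4) + X(A) = ((-6 + 12)/(6 + 12))*(1 + 4) + 0 = (6/18)*5 + 0 = ((1/18)*6)*5 + 0 = (1/3)*5 + 0 = 5/3 + 0 = 5/3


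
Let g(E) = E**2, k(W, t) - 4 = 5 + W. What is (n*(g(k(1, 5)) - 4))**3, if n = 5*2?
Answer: 884736000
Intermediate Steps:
k(W, t) = 9 + W (k(W, t) = 4 + (5 + W) = 9 + W)
n = 10
(n*(g(k(1, 5)) - 4))**3 = (10*((9 + 1)**2 - 4))**3 = (10*(10**2 - 4))**3 = (10*(100 - 4))**3 = (10*96)**3 = 960**3 = 884736000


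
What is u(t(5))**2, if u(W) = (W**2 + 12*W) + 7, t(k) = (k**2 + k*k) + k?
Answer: 13630864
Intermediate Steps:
t(k) = k + 2*k**2 (t(k) = (k**2 + k**2) + k = 2*k**2 + k = k + 2*k**2)
u(W) = 7 + W**2 + 12*W
u(t(5))**2 = (7 + (5*(1 + 2*5))**2 + 12*(5*(1 + 2*5)))**2 = (7 + (5*(1 + 10))**2 + 12*(5*(1 + 10)))**2 = (7 + (5*11)**2 + 12*(5*11))**2 = (7 + 55**2 + 12*55)**2 = (7 + 3025 + 660)**2 = 3692**2 = 13630864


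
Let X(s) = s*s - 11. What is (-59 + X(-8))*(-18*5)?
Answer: 540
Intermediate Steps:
X(s) = -11 + s² (X(s) = s² - 11 = -11 + s²)
(-59 + X(-8))*(-18*5) = (-59 + (-11 + (-8)²))*(-18*5) = (-59 + (-11 + 64))*(-90) = (-59 + 53)*(-90) = -6*(-90) = 540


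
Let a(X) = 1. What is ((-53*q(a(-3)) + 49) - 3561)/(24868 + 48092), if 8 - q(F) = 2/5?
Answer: -9787/182400 ≈ -0.053657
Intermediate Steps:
q(F) = 38/5 (q(F) = 8 - 2/5 = 8 - 1*⅖ = 8 - ⅖ = 38/5)
((-53*q(a(-3)) + 49) - 3561)/(24868 + 48092) = ((-53*38/5 + 49) - 3561)/(24868 + 48092) = ((-2014/5 + 49) - 3561)/72960 = (-1769/5 - 3561)*(1/72960) = -19574/5*1/72960 = -9787/182400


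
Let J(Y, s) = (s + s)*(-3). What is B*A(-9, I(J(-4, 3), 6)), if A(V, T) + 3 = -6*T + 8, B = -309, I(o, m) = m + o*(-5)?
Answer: 176439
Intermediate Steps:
J(Y, s) = -6*s (J(Y, s) = (2*s)*(-3) = -6*s)
I(o, m) = m - 5*o
A(V, T) = 5 - 6*T (A(V, T) = -3 + (-6*T + 8) = -3 + (8 - 6*T) = 5 - 6*T)
B*A(-9, I(J(-4, 3), 6)) = -309*(5 - 6*(6 - (-30)*3)) = -309*(5 - 6*(6 - 5*(-18))) = -309*(5 - 6*(6 + 90)) = -309*(5 - 6*96) = -309*(5 - 576) = -309*(-571) = 176439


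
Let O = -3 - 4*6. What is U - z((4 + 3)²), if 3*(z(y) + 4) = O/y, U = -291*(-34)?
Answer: 485011/49 ≈ 9898.2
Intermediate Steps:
O = -27 (O = -3 - 24 = -27)
U = 9894
z(y) = -4 - 9/y (z(y) = -4 + (-27/y)/3 = -4 - 9/y)
U - z((4 + 3)²) = 9894 - (-4 - 9/(4 + 3)²) = 9894 - (-4 - 9/(7²)) = 9894 - (-4 - 9/49) = 9894 - 1*(-205/49) = 9894 + 205/49 = 485011/49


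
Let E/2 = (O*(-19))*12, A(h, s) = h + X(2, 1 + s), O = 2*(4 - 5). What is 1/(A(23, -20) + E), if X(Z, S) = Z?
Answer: 1/937 ≈ 0.0010672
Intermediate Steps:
O = -2 (O = 2*(-1) = -2)
A(h, s) = 2 + h (A(h, s) = h + 2 = 2 + h)
E = 912 (E = 2*(-2*(-19)*12) = 2*(38*12) = 2*456 = 912)
1/(A(23, -20) + E) = 1/((2 + 23) + 912) = 1/(25 + 912) = 1/937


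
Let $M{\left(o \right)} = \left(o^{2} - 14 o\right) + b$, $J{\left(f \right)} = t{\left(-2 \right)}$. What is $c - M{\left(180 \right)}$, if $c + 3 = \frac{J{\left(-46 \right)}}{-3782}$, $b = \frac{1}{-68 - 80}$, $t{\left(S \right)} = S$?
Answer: $- \frac{8363293405}{279868} \approx -29883.0$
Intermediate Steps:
$b = - \frac{1}{148}$ ($b = \frac{1}{-148} = - \frac{1}{148} \approx -0.0067568$)
$J{\left(f \right)} = -2$
$M{\left(o \right)} = - \frac{1}{148} + o^{2} - 14 o$ ($M{\left(o \right)} = \left(o^{2} - 14 o\right) - \frac{1}{148} = - \frac{1}{148} + o^{2} - 14 o$)
$c = - \frac{5672}{1891}$ ($c = -3 - \frac{2}{-3782} = -3 - - \frac{1}{1891} = -3 + \frac{1}{1891} = - \frac{5672}{1891} \approx -2.9995$)
$c - M{\left(180 \right)} = - \frac{5672}{1891} - \left(- \frac{1}{148} + 180^{2} - 2520\right) = - \frac{5672}{1891} - \left(- \frac{1}{148} + 32400 - 2520\right) = - \frac{5672}{1891} - \frac{4422239}{148} = - \frac{8363293405}{279868}$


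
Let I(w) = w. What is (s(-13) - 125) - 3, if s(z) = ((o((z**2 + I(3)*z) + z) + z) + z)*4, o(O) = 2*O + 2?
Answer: 712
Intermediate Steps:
o(O) = 2 + 2*O
s(z) = 8 + 8*z**2 + 40*z (s(z) = (((2 + 2*((z**2 + 3*z) + z)) + z) + z)*4 = (((2 + 2*(z**2 + 4*z)) + z) + z)*4 = (((2 + (2*z**2 + 8*z)) + z) + z)*4 = (((2 + 2*z**2 + 8*z) + z) + z)*4 = ((2 + 2*z**2 + 9*z) + z)*4 = (2 + 2*z**2 + 10*z)*4 = 8 + 8*z**2 + 40*z)
(s(-13) - 125) - 3 = ((8 + 8*(-13) + 8*(-13)*(4 - 13)) - 125) - 3 = ((8 - 104 + 8*(-13)*(-9)) - 125) - 3 = ((8 - 104 + 936) - 125) - 3 = (840 - 125) - 3 = 715 - 3 = 712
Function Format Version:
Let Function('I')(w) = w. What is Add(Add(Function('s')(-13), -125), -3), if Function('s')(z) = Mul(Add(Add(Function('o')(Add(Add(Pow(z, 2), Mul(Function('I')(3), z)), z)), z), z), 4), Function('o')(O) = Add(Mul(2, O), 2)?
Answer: 712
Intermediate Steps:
Function('o')(O) = Add(2, Mul(2, O))
Function('s')(z) = Add(8, Mul(8, Pow(z, 2)), Mul(40, z)) (Function('s')(z) = Mul(Add(Add(Add(2, Mul(2, Add(Add(Pow(z, 2), Mul(3, z)), z))), z), z), 4) = Mul(Add(Add(Add(2, Mul(2, Add(Pow(z, 2), Mul(4, z)))), z), z), 4) = Mul(Add(Add(Add(2, Add(Mul(2, Pow(z, 2)), Mul(8, z))), z), z), 4) = Mul(Add(Add(Add(2, Mul(2, Pow(z, 2)), Mul(8, z)), z), z), 4) = Mul(Add(Add(2, Mul(2, Pow(z, 2)), Mul(9, z)), z), 4) = Mul(Add(2, Mul(2, Pow(z, 2)), Mul(10, z)), 4) = Add(8, Mul(8, Pow(z, 2)), Mul(40, z)))
Add(Add(Function('s')(-13), -125), -3) = Add(Add(Add(8, Mul(8, -13), Mul(8, -13, Add(4, -13))), -125), -3) = Add(Add(Add(8, -104, Mul(8, -13, -9)), -125), -3) = Add(Add(Add(8, -104, 936), -125), -3) = Add(Add(840, -125), -3) = Add(715, -3) = 712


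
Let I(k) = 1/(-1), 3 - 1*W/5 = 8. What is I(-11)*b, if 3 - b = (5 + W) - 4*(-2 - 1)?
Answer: -11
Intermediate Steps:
W = -25 (W = 15 - 5*8 = 15 - 40 = -25)
b = 11 (b = 3 - ((5 - 25) - 4*(-2 - 1)) = 3 - (-20 - 4*(-3)) = 3 - (-20 + 12) = 3 - 1*(-8) = 3 + 8 = 11)
I(k) = -1
I(-11)*b = -1*11 = -11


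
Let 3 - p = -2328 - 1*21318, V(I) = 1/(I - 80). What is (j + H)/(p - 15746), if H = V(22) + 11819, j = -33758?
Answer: -1272463/458374 ≈ -2.7760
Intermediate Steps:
V(I) = 1/(-80 + I)
p = 23649 (p = 3 - (-2328 - 1*21318) = 3 - (-2328 - 21318) = 3 - 1*(-23646) = 3 + 23646 = 23649)
H = 685501/58 (H = 1/(-80 + 22) + 11819 = 1/(-58) + 11819 = -1/58 + 11819 = 685501/58 ≈ 11819.)
(j + H)/(p - 15746) = (-33758 + 685501/58)/(23649 - 15746) = -1272463/58/7903 = -1272463/58*1/7903 = -1272463/458374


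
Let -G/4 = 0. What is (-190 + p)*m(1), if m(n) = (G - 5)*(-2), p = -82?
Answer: -2720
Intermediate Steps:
G = 0 (G = -4*0 = 0)
m(n) = 10 (m(n) = (0 - 5)*(-2) = -5*(-2) = 10)
(-190 + p)*m(1) = (-190 - 82)*10 = -272*10 = -2720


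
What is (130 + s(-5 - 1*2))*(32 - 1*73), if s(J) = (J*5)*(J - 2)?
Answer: -18245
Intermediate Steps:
s(J) = 5*J*(-2 + J) (s(J) = (5*J)*(-2 + J) = 5*J*(-2 + J))
(130 + s(-5 - 1*2))*(32 - 1*73) = (130 + 5*(-5 - 1*2)*(-2 + (-5 - 1*2)))*(32 - 1*73) = (130 + 5*(-5 - 2)*(-2 + (-5 - 2)))*(32 - 73) = (130 + 5*(-7)*(-2 - 7))*(-41) = (130 + 5*(-7)*(-9))*(-41) = (130 + 315)*(-41) = 445*(-41) = -18245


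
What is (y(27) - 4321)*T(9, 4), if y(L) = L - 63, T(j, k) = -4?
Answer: 17428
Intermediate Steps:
y(L) = -63 + L
(y(27) - 4321)*T(9, 4) = ((-63 + 27) - 4321)*(-4) = (-36 - 4321)*(-4) = -4357*(-4) = 17428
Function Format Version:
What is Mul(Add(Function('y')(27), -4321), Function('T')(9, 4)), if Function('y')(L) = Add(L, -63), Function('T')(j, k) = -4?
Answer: 17428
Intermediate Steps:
Function('y')(L) = Add(-63, L)
Mul(Add(Function('y')(27), -4321), Function('T')(9, 4)) = Mul(Add(Add(-63, 27), -4321), -4) = Mul(Add(-36, -4321), -4) = Mul(-4357, -4) = 17428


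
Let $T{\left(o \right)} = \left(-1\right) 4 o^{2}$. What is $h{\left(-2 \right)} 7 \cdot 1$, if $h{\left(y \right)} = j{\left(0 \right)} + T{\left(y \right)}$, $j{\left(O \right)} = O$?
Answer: $-112$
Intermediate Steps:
$T{\left(o \right)} = - 4 o^{2}$
$h{\left(y \right)} = - 4 y^{2}$ ($h{\left(y \right)} = 0 - 4 y^{2} = - 4 y^{2}$)
$h{\left(-2 \right)} 7 \cdot 1 = - 4 \left(-2\right)^{2} \cdot 7 \cdot 1 = \left(-4\right) 4 \cdot 7 \cdot 1 = \left(-16\right) 7 \cdot 1 = \left(-112\right) 1 = -112$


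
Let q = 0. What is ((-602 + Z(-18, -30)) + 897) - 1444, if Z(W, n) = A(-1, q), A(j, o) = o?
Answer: -1149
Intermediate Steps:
Z(W, n) = 0
((-602 + Z(-18, -30)) + 897) - 1444 = ((-602 + 0) + 897) - 1444 = (-602 + 897) - 1444 = 295 - 1444 = -1149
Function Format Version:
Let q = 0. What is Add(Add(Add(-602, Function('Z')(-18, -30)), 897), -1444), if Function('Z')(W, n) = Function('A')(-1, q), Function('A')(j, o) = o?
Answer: -1149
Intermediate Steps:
Function('Z')(W, n) = 0
Add(Add(Add(-602, Function('Z')(-18, -30)), 897), -1444) = Add(Add(Add(-602, 0), 897), -1444) = Add(Add(-602, 897), -1444) = Add(295, -1444) = -1149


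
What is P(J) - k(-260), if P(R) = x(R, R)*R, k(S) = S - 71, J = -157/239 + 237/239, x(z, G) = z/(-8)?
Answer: 18906251/57121 ≈ 330.99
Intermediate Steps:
x(z, G) = -z/8 (x(z, G) = z*(-1/8) = -z/8)
J = 80/239 (J = -157*1/239 + 237*(1/239) = -157/239 + 237/239 = 80/239 ≈ 0.33473)
k(S) = -71 + S
P(R) = -R**2/8 (P(R) = (-R/8)*R = -R**2/8)
P(J) - k(-260) = -(80/239)**2/8 - (-71 - 260) = -1/8*6400/57121 - 1*(-331) = -800/57121 + 331 = 18906251/57121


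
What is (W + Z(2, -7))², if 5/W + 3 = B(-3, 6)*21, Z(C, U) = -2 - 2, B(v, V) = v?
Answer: 72361/4356 ≈ 16.612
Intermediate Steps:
Z(C, U) = -4
W = -5/66 (W = 5/(-3 - 3*21) = 5/(-3 - 63) = 5/(-66) = 5*(-1/66) = -5/66 ≈ -0.075758)
(W + Z(2, -7))² = (-5/66 - 4)² = (-269/66)² = 72361/4356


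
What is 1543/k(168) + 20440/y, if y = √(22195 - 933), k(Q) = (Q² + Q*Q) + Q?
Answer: 1543/56616 + 10220*√21262/10631 ≈ 140.20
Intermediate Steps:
k(Q) = Q + 2*Q² (k(Q) = (Q² + Q²) + Q = 2*Q² + Q = Q + 2*Q²)
y = √21262 ≈ 145.81
1543/k(168) + 20440/y = 1543/((168*(1 + 2*168))) + 20440/(√21262) = 1543/((168*(1 + 336))) + 20440*(√21262/21262) = 1543/((168*337)) + 10220*√21262/10631 = 1543/56616 + 10220*√21262/10631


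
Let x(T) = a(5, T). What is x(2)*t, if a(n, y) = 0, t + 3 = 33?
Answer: 0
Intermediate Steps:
t = 30 (t = -3 + 33 = 30)
x(T) = 0
x(2)*t = 0*30 = 0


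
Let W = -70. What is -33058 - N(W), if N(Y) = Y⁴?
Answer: -24043058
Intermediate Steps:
-33058 - N(W) = -33058 - 1*(-70)⁴ = -33058 - 1*24010000 = -33058 - 24010000 = -24043058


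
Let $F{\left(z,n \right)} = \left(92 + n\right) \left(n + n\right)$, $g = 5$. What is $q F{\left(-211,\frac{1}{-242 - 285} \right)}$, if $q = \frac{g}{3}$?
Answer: $- \frac{161610}{277729} \approx -0.5819$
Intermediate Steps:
$F{\left(z,n \right)} = 2 n \left(92 + n\right)$ ($F{\left(z,n \right)} = \left(92 + n\right) 2 n = 2 n \left(92 + n\right)$)
$q = \frac{5}{3} \approx 1.6667$
$q F{\left(-211,\frac{1}{-242 - 285} \right)} = \frac{5 \frac{2 \left(92 + \frac{1}{-242 - 285}\right)}{-242 - 285}}{3} = \frac{5 \frac{2 \left(92 + \frac{1}{-527}\right)}{-527}}{3} = \frac{5 \cdot 2 \left(- \frac{1}{527}\right) \left(92 - \frac{1}{527}\right)}{3} = \frac{5 \cdot 2 \left(- \frac{1}{527}\right) \frac{48483}{527}}{3} = \frac{5}{3} \left(- \frac{96966}{277729}\right) = - \frac{161610}{277729}$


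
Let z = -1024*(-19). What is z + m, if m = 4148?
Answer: 23604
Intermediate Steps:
z = 19456
z + m = 19456 + 4148 = 23604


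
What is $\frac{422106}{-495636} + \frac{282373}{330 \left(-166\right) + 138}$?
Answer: $- \frac{970350835}{161205609} \approx -6.0193$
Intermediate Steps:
$\frac{422106}{-495636} + \frac{282373}{330 \left(-166\right) + 138} = 422106 \left(- \frac{1}{495636}\right) + \frac{282373}{-54780 + 138} = - \frac{70351}{82606} + \frac{282373}{-54642} = - \frac{70351}{82606} + 282373 \left(- \frac{1}{54642}\right) = - \frac{70351}{82606} - \frac{40339}{7806} = - \frac{970350835}{161205609}$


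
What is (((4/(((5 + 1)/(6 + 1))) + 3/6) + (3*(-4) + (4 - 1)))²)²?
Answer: 279841/1296 ≈ 215.93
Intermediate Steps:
(((4/(((5 + 1)/(6 + 1))) + 3/6) + (3*(-4) + (4 - 1)))²)² = (((4/((6/7)) + 3*(⅙)) + (-12 + 3))²)² = (((4/((6*(⅐))) + ½) - 9)²)² = (((4/(6/7) + ½) - 9)²)² = (((4*(7/6) + ½) - 9)²)² = (((14/3 + ½) - 9)²)² = ((31/6 - 9)²)² = ((-23/6)²)² = (529/36)² = 279841/1296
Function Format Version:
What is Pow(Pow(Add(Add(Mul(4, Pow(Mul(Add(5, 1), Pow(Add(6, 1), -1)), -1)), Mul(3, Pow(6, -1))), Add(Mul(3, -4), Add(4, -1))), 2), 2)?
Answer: Rational(279841, 1296) ≈ 215.93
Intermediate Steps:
Pow(Pow(Add(Add(Mul(4, Pow(Mul(Add(5, 1), Pow(Add(6, 1), -1)), -1)), Mul(3, Pow(6, -1))), Add(Mul(3, -4), Add(4, -1))), 2), 2) = Pow(Pow(Add(Add(Mul(4, Pow(Mul(6, Pow(7, -1)), -1)), Mul(3, Rational(1, 6))), Add(-12, 3)), 2), 2) = Pow(Pow(Add(Add(Mul(4, Pow(Mul(6, Rational(1, 7)), -1)), Rational(1, 2)), -9), 2), 2) = Pow(Pow(Add(Add(Mul(4, Pow(Rational(6, 7), -1)), Rational(1, 2)), -9), 2), 2) = Pow(Pow(Add(Add(Mul(4, Rational(7, 6)), Rational(1, 2)), -9), 2), 2) = Pow(Pow(Add(Add(Rational(14, 3), Rational(1, 2)), -9), 2), 2) = Pow(Pow(Add(Rational(31, 6), -9), 2), 2) = Pow(Pow(Rational(-23, 6), 2), 2) = Pow(Rational(529, 36), 2) = Rational(279841, 1296)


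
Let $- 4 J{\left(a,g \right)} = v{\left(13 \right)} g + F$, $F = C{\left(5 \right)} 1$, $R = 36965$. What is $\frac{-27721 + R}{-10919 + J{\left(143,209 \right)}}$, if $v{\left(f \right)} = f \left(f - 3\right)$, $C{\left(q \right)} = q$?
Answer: $- \frac{36976}{70851} \approx -0.52188$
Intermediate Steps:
$v{\left(f \right)} = f \left(-3 + f\right)$
$F = 5$ ($F = 5 \cdot 1 = 5$)
$J{\left(a,g \right)} = - \frac{5}{4} - \frac{65 g}{2}$ ($J{\left(a,g \right)} = - \frac{13 \left(-3 + 13\right) g + 5}{4} = - \frac{13 \cdot 10 g + 5}{4} = - \frac{130 g + 5}{4} = - \frac{5 + 130 g}{4} = - \frac{5}{4} - \frac{65 g}{2}$)
$\frac{-27721 + R}{-10919 + J{\left(143,209 \right)}} = \frac{-27721 + 36965}{-10919 - \frac{27175}{4}} = \frac{9244}{-10919 - \frac{27175}{4}} = \frac{9244}{- \frac{70851}{4}} = 9244 \left(- \frac{4}{70851}\right) = - \frac{36976}{70851}$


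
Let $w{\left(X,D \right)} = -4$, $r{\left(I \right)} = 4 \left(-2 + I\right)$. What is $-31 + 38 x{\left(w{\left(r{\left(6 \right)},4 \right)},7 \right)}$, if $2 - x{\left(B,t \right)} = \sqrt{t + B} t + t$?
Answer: $-221 - 266 \sqrt{3} \approx -681.73$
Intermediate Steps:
$r{\left(I \right)} = -8 + 4 I$
$x{\left(B,t \right)} = 2 - t - t \sqrt{B + t}$ ($x{\left(B,t \right)} = 2 - \left(\sqrt{t + B} t + t\right) = 2 - \left(\sqrt{B + t} t + t\right) = 2 - \left(t \sqrt{B + t} + t\right) = 2 - \left(t + t \sqrt{B + t}\right) = 2 - t - t \sqrt{B + t}$)
$-31 + 38 x{\left(w{\left(r{\left(6 \right)},4 \right)},7 \right)} = -31 + 38 \left(2 - 7 - 7 \sqrt{-4 + 7}\right) = -31 + 38 \left(2 - 7 - 7 \sqrt{3}\right) = -31 + 38 \left(-5 - 7 \sqrt{3}\right) = -31 - \left(190 + 266 \sqrt{3}\right) = -221 - 266 \sqrt{3}$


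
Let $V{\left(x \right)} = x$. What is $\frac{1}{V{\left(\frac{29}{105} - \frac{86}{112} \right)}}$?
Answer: $- \frac{120}{59} \approx -2.0339$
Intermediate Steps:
$\frac{1}{V{\left(\frac{29}{105} - \frac{86}{112} \right)}} = \frac{1}{\frac{29}{105} - \frac{86}{112}} = \frac{1}{29 \cdot \frac{1}{105} - \frac{43}{56}} = \frac{1}{\frac{29}{105} - \frac{43}{56}} = \frac{1}{- \frac{59}{120}} = - \frac{120}{59}$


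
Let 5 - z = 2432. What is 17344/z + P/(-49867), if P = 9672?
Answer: -888367192/121027209 ≈ -7.3402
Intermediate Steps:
z = -2427 (z = 5 - 1*2432 = 5 - 2432 = -2427)
17344/z + P/(-49867) = 17344/(-2427) + 9672/(-49867) = 17344*(-1/2427) + 9672*(-1/49867) = -17344/2427 - 9672/49867 = -888367192/121027209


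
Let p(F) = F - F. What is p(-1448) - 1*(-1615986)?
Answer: 1615986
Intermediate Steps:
p(F) = 0
p(-1448) - 1*(-1615986) = 0 - 1*(-1615986) = 0 + 1615986 = 1615986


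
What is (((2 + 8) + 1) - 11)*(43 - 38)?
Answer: 0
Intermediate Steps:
(((2 + 8) + 1) - 11)*(43 - 38) = ((10 + 1) - 11)*5 = (11 - 11)*5 = 0*5 = 0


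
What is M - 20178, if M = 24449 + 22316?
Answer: 26587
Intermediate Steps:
M = 46765
M - 20178 = 46765 - 20178 = 26587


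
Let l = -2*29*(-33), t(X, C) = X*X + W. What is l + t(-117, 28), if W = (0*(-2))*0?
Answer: 15603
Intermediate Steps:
W = 0 (W = 0*0 = 0)
t(X, C) = X² (t(X, C) = X*X + 0 = X² + 0 = X²)
l = 1914 (l = -58*(-33) = 1914)
l + t(-117, 28) = 1914 + (-117)² = 1914 + 13689 = 15603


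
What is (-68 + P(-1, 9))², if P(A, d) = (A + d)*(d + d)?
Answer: 5776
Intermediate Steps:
P(A, d) = 2*d*(A + d) (P(A, d) = (A + d)*(2*d) = 2*d*(A + d))
(-68 + P(-1, 9))² = (-68 + 2*9*(-1 + 9))² = (-68 + 2*9*8)² = (-68 + 144)² = 76² = 5776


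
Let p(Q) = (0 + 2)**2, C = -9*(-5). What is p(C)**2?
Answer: 16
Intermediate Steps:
C = 45
p(Q) = 4 (p(Q) = 2**2 = 4)
p(C)**2 = 4**2 = 16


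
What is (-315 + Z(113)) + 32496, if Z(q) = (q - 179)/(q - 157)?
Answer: 64365/2 ≈ 32183.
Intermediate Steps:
Z(q) = (-179 + q)/(-157 + q)
(-315 + Z(113)) + 32496 = (-315 + (-179 + 113)/(-157 + 113)) + 32496 = (-315 - 66/(-44)) + 32496 = (-315 - 1/44*(-66)) + 32496 = (-315 + 3/2) + 32496 = -627/2 + 32496 = 64365/2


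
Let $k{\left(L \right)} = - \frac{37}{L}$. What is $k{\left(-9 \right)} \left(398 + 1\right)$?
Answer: $\frac{4921}{3} \approx 1640.3$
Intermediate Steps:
$k{\left(-9 \right)} \left(398 + 1\right) = - \frac{37}{-9} \left(398 + 1\right) = \left(-37\right) \left(- \frac{1}{9}\right) 399 = \frac{37}{9} \cdot 399 = \frac{4921}{3}$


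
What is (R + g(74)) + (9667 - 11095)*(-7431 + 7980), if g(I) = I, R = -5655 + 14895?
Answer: -774658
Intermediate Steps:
R = 9240
(R + g(74)) + (9667 - 11095)*(-7431 + 7980) = (9240 + 74) + (9667 - 11095)*(-7431 + 7980) = 9314 - 1428*549 = 9314 - 783972 = -774658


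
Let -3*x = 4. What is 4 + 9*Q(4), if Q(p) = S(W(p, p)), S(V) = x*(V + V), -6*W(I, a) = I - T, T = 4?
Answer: 4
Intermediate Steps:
x = -4/3 (x = -⅓*4 = -4/3 ≈ -1.3333)
W(I, a) = ⅔ - I/6 (W(I, a) = -(I - 1*4)/6 = -(I - 4)/6 = -(-4 + I)/6 = ⅔ - I/6)
S(V) = -8*V/3 (S(V) = -4*(V + V)/3 = -8*V/3)
Q(p) = -16/9 + 4*p/9 (Q(p) = -8*(⅔ - p/6)/3 = -16/9 + 4*p/9)
4 + 9*Q(4) = 4 + 9*(-16/9 + (4/9)*4) = 4 + 9*(-16/9 + 16/9) = 4 + 9*0 = 4 + 0 = 4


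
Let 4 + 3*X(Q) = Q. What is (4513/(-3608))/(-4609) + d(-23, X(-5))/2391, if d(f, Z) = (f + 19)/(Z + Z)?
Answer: 65630293/119281768056 ≈ 0.00055021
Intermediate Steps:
X(Q) = -4/3 + Q/3
d(f, Z) = (19 + f)/(2*Z) (d(f, Z) = (19 + f)/((2*Z)) = (19 + f)*(1/(2*Z)) = (19 + f)/(2*Z))
(4513/(-3608))/(-4609) + d(-23, X(-5))/2391 = (4513/(-3608))/(-4609) + ((19 - 23)/(2*(-4/3 + (1/3)*(-5))))/2391 = (4513*(-1/3608))*(-1/4609) + ((1/2)*(-4)/(-4/3 - 5/3))*(1/2391) = -4513/3608*(-1/4609) + ((1/2)*(-4)/(-3))*(1/2391) = 4513/16629272 + ((1/2)*(-1/3)*(-4))*(1/2391) = 4513/16629272 + (2/3)*(1/2391) = 4513/16629272 + 2/7173 = 65630293/119281768056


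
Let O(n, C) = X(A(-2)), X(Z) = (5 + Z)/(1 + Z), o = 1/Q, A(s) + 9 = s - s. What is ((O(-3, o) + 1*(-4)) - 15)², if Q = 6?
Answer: 1369/4 ≈ 342.25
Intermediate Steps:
A(s) = -9 (A(s) = -9 + (s - s) = -9 + 0 = -9)
o = ⅙ (o = 1/6 = ⅙ ≈ 0.16667)
X(Z) = (5 + Z)/(1 + Z)
O(n, C) = ½ (O(n, C) = (5 - 9)/(1 - 9) = -4/(-8) = -⅛*(-4) = ½)
((O(-3, o) + 1*(-4)) - 15)² = ((½ + 1*(-4)) - 15)² = ((½ - 4) - 15)² = (-7/2 - 15)² = (-37/2)² = 1369/4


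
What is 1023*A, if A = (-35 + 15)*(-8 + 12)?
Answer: -81840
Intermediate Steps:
A = -80 (A = -20*4 = -80)
1023*A = 1023*(-80) = -81840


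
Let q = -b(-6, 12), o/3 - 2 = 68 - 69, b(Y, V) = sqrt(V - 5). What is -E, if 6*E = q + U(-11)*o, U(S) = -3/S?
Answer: -3/22 + sqrt(7)/6 ≈ 0.30459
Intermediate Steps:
b(Y, V) = sqrt(-5 + V)
o = 3 (o = 6 + 3*(68 - 69) = 6 + 3*(-1) = 6 - 3 = 3)
q = -sqrt(7) (q = -sqrt(-5 + 12) = -sqrt(7) ≈ -2.6458)
E = 3/22 - sqrt(7)/6 (E = (-sqrt(7) - 3/(-11)*3)/6 = (-sqrt(7) - 3*(-1/11)*3)/6 = (-sqrt(7) + (3/11)*3)/6 = (-sqrt(7) + 9/11)/6 = (9/11 - sqrt(7))/6 = 3/22 - sqrt(7)/6 ≈ -0.30459)
-E = -(3/22 - sqrt(7)/6) = -3/22 + sqrt(7)/6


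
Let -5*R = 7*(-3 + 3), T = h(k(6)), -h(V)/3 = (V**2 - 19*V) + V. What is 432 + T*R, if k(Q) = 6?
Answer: 432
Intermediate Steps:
h(V) = -3*V**2 + 54*V (h(V) = -3*((V**2 - 19*V) + V) = -3*(V**2 - 18*V) = -3*V**2 + 54*V)
T = 216 (T = 3*6*(18 - 1*6) = 3*6*(18 - 6) = 3*6*12 = 216)
R = 0 (R = -7*(-3 + 3)/5 = -7*0/5 = -1/5*0 = 0)
432 + T*R = 432 + 216*0 = 432 + 0 = 432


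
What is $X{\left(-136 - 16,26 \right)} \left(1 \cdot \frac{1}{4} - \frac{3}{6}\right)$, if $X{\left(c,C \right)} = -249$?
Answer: $\frac{249}{4} \approx 62.25$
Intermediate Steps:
$X{\left(-136 - 16,26 \right)} \left(1 \cdot \frac{1}{4} - \frac{3}{6}\right) = - 249 \left(1 \cdot \frac{1}{4} - \frac{3}{6}\right) = - 249 \left(1 \cdot \frac{1}{4} - \frac{1}{2}\right) = - 249 \left(\frac{1}{4} - \frac{1}{2}\right) = \left(-249\right) \left(- \frac{1}{4}\right) = \frac{249}{4}$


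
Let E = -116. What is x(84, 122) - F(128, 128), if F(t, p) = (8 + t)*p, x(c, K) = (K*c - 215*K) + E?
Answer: -33506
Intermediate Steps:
x(c, K) = -116 - 215*K + K*c (x(c, K) = (K*c - 215*K) - 116 = (-215*K + K*c) - 116 = -116 - 215*K + K*c)
F(t, p) = p*(8 + t)
x(84, 122) - F(128, 128) = (-116 - 215*122 + 122*84) - 128*(8 + 128) = (-116 - 26230 + 10248) - 128*136 = -16098 - 1*17408 = -16098 - 17408 = -33506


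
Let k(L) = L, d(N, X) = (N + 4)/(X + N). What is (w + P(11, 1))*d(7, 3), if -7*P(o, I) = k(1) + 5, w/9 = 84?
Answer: 29073/35 ≈ 830.66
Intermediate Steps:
w = 756 (w = 9*84 = 756)
d(N, X) = (4 + N)/(N + X)
P(o, I) = -6/7 (P(o, I) = -(1 + 5)/7 = -1/7*6 = -6/7)
(w + P(11, 1))*d(7, 3) = (756 - 6/7)*((4 + 7)/(7 + 3)) = 5286*(11/10)/7 = 5286*((1/10)*11)/7 = (5286/7)*(11/10) = 29073/35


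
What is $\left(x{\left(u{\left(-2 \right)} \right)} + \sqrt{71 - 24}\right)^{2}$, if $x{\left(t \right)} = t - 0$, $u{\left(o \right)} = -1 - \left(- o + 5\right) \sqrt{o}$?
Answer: $\left(1 - \sqrt{47} + 7 i \sqrt{2}\right)^{2} \approx -63.711 - 115.94 i$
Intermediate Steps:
$u{\left(o \right)} = -1 - \sqrt{o} \left(5 - o\right)$ ($u{\left(o \right)} = -1 - \left(5 - o\right) \sqrt{o} = -1 - \sqrt{o} \left(5 - o\right)$)
$x{\left(t \right)} = t$ ($x{\left(t \right)} = t + 0 = t$)
$\left(x{\left(u{\left(-2 \right)} \right)} + \sqrt{71 - 24}\right)^{2} = \left(\left(-1 + \left(-2\right)^{\frac{3}{2}} - 5 \sqrt{-2}\right) + \sqrt{71 - 24}\right)^{2} = \left(\left(-1 - 2 i \sqrt{2} - 5 i \sqrt{2}\right) + \sqrt{47}\right)^{2} = \left(\left(-1 - 7 i \sqrt{2}\right) + \sqrt{47}\right)^{2} = \left(-1 + \sqrt{47} - 7 i \sqrt{2}\right)^{2}$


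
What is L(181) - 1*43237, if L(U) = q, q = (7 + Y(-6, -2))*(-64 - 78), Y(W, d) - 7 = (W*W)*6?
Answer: -75897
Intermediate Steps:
Y(W, d) = 7 + 6*W² (Y(W, d) = 7 + (W*W)*6 = 7 + W²*6 = 7 + 6*W²)
q = -32660 (q = (7 + (7 + 6*(-6)²))*(-64 - 78) = (7 + (7 + 6*36))*(-142) = (7 + (7 + 216))*(-142) = (7 + 223)*(-142) = 230*(-142) = -32660)
L(U) = -32660
L(181) - 1*43237 = -32660 - 1*43237 = -32660 - 43237 = -75897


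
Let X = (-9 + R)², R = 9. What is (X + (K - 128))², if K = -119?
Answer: 61009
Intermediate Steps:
X = 0 (X = (-9 + 9)² = 0² = 0)
(X + (K - 128))² = (0 + (-119 - 128))² = (0 - 247)² = (-247)² = 61009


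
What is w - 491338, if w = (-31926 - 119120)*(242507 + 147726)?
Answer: -58943625056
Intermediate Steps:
w = -58943133718 (w = -151046*390233 = -58943133718)
w - 491338 = -58943133718 - 491338 = -58943625056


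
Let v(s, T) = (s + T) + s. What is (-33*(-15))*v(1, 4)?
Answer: 2970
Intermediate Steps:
v(s, T) = T + 2*s (v(s, T) = (T + s) + s = T + 2*s)
(-33*(-15))*v(1, 4) = (-33*(-15))*(4 + 2*1) = 495*(4 + 2) = 495*6 = 2970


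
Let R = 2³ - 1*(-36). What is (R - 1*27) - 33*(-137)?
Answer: 4538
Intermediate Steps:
R = 44 (R = 8 + 36 = 44)
(R - 1*27) - 33*(-137) = (44 - 1*27) - 33*(-137) = (44 - 27) + 4521 = 17 + 4521 = 4538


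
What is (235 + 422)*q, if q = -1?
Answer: -657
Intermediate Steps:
(235 + 422)*q = (235 + 422)*(-1) = 657*(-1) = -657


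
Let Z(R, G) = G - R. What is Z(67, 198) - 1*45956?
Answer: -45825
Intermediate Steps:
Z(67, 198) - 1*45956 = (198 - 1*67) - 1*45956 = (198 - 67) - 45956 = 131 - 45956 = -45825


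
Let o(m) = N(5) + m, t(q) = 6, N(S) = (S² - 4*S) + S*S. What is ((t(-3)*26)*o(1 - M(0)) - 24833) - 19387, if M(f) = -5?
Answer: -38604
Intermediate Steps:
N(S) = -4*S + 2*S² (N(S) = (S² - 4*S) + S² = -4*S + 2*S²)
o(m) = 30 + m (o(m) = 2*5*(-2 + 5) + m = 2*5*3 + m = 30 + m)
((t(-3)*26)*o(1 - M(0)) - 24833) - 19387 = ((6*26)*(30 + (1 - 1*(-5))) - 24833) - 19387 = (156*(30 + (1 + 5)) - 24833) - 19387 = (156*(30 + 6) - 24833) - 19387 = (156*36 - 24833) - 19387 = (5616 - 24833) - 19387 = -19217 - 19387 = -38604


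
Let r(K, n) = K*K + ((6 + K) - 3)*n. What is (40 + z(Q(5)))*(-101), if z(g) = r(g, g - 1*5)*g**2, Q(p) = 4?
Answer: -18584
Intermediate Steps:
r(K, n) = K**2 + n*(3 + K) (r(K, n) = K**2 + (3 + K)*n = K**2 + n*(3 + K))
z(g) = g**2*(-15 + g**2 + 3*g + g*(-5 + g)) (z(g) = (g**2 + 3*(g - 1*5) + g*(g - 1*5))*g**2 = (g**2 + 3*(g - 5) + g*(g - 5))*g**2 = (g**2 + 3*(-5 + g) + g*(-5 + g))*g**2 = (g**2 + (-15 + 3*g) + g*(-5 + g))*g**2 = (-15 + g**2 + 3*g + g*(-5 + g))*g**2 = g**2*(-15 + g**2 + 3*g + g*(-5 + g)))
(40 + z(Q(5)))*(-101) = (40 + 4**2*(-15 - 2*4 + 2*4**2))*(-101) = (40 + 16*(-15 - 8 + 2*16))*(-101) = (40 + 16*(-15 - 8 + 32))*(-101) = (40 + 16*9)*(-101) = (40 + 144)*(-101) = 184*(-101) = -18584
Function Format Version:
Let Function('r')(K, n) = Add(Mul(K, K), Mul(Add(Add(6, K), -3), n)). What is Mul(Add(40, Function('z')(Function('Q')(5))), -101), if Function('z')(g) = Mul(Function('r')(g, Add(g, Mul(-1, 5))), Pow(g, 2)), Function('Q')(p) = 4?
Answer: -18584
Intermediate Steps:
Function('r')(K, n) = Add(Pow(K, 2), Mul(n, Add(3, K))) (Function('r')(K, n) = Add(Pow(K, 2), Mul(Add(3, K), n)) = Add(Pow(K, 2), Mul(n, Add(3, K))))
Function('z')(g) = Mul(Pow(g, 2), Add(-15, Pow(g, 2), Mul(3, g), Mul(g, Add(-5, g)))) (Function('z')(g) = Mul(Add(Pow(g, 2), Mul(3, Add(g, Mul(-1, 5))), Mul(g, Add(g, Mul(-1, 5)))), Pow(g, 2)) = Mul(Add(Pow(g, 2), Mul(3, Add(g, -5)), Mul(g, Add(g, -5))), Pow(g, 2)) = Mul(Add(Pow(g, 2), Mul(3, Add(-5, g)), Mul(g, Add(-5, g))), Pow(g, 2)) = Mul(Add(Pow(g, 2), Add(-15, Mul(3, g)), Mul(g, Add(-5, g))), Pow(g, 2)) = Mul(Add(-15, Pow(g, 2), Mul(3, g), Mul(g, Add(-5, g))), Pow(g, 2)) = Mul(Pow(g, 2), Add(-15, Pow(g, 2), Mul(3, g), Mul(g, Add(-5, g)))))
Mul(Add(40, Function('z')(Function('Q')(5))), -101) = Mul(Add(40, Mul(Pow(4, 2), Add(-15, Mul(-2, 4), Mul(2, Pow(4, 2))))), -101) = Mul(Add(40, Mul(16, Add(-15, -8, Mul(2, 16)))), -101) = Mul(Add(40, Mul(16, Add(-15, -8, 32))), -101) = Mul(Add(40, Mul(16, 9)), -101) = Mul(Add(40, 144), -101) = Mul(184, -101) = -18584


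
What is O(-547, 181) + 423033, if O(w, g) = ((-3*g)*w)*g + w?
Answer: 54183287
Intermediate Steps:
O(w, g) = w - 3*w*g² (O(w, g) = (-3*g*w)*g + w = -3*w*g² + w = w - 3*w*g²)
O(-547, 181) + 423033 = -547*(1 - 3*181²) + 423033 = -547*(1 - 3*32761) + 423033 = -547*(1 - 98283) + 423033 = -547*(-98282) + 423033 = 53760254 + 423033 = 54183287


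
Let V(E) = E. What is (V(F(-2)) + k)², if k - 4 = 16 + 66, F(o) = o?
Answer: 7056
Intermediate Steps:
k = 86 (k = 4 + (16 + 66) = 4 + 82 = 86)
(V(F(-2)) + k)² = (-2 + 86)² = 84² = 7056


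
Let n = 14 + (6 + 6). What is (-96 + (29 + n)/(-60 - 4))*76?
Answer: -117781/16 ≈ -7361.3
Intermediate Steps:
n = 26 (n = 14 + 12 = 26)
(-96 + (29 + n)/(-60 - 4))*76 = (-96 + (29 + 26)/(-60 - 4))*76 = (-96 + 55/(-64))*76 = (-96 + 55*(-1/64))*76 = (-96 - 55/64)*76 = -6199/64*76 = -117781/16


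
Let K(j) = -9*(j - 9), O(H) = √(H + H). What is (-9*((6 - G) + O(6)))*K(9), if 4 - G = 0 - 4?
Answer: 0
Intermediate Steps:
O(H) = √2*√H (O(H) = √(2*H) = √2*√H)
G = 8 (G = 4 - (0 - 4) = 4 - 1*(-4) = 4 + 4 = 8)
K(j) = 81 - 9*j (K(j) = -9*(-9 + j) = 81 - 9*j)
(-9*((6 - G) + O(6)))*K(9) = (-9*((6 - 1*8) + √2*√6))*(81 - 9*9) = (-9*((6 - 8) + 2*√3))*(81 - 81) = -9*(-2 + 2*√3)*0 = (18 - 18*√3)*0 = 0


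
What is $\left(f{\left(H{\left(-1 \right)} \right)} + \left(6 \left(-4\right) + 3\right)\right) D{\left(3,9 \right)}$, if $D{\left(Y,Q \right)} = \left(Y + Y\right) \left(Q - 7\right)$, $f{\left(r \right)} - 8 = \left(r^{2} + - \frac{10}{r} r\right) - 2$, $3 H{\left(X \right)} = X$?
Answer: $- \frac{896}{3} \approx -298.67$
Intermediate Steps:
$H{\left(X \right)} = \frac{X}{3}$
$f{\left(r \right)} = -4 + r^{2}$ ($f{\left(r \right)} = 8 - \left(2 - r^{2} - - \frac{10}{r} r\right) = 8 + \left(\left(r^{2} - 10\right) - 2\right) = 8 + \left(\left(-10 + r^{2}\right) - 2\right) = 8 + \left(-12 + r^{2}\right) = -4 + r^{2}$)
$D{\left(Y,Q \right)} = 2 Y \left(-7 + Q\right)$
$\left(f{\left(H{\left(-1 \right)} \right)} + \left(6 \left(-4\right) + 3\right)\right) D{\left(3,9 \right)} = \left(\left(-4 + \left(\frac{1}{3} \left(-1\right)\right)^{2}\right) + \left(6 \left(-4\right) + 3\right)\right) 2 \cdot 3 \left(-7 + 9\right) = \left(\left(-4 + \left(- \frac{1}{3}\right)^{2}\right) + \left(-24 + 3\right)\right) 2 \cdot 3 \cdot 2 = \left(\left(-4 + \frac{1}{9}\right) - 21\right) 12 = \left(- \frac{35}{9} - 21\right) 12 = \left(- \frac{224}{9}\right) 12 = - \frac{896}{3}$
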